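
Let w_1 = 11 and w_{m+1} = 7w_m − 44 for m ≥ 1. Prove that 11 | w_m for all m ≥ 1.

Base case: w_1 = 11 = 11·1, so 11 | w_1.
Assume 11 | w_j, so w_j = 11t for some integer t.
Then w_{j+1} = 7w_j − 44 = 7·(11t) − 44 = 11(7t − 4), so 11 | w_{j+1}.
This completes the inductive step, so 11 | w_m for all m ≥ 1.

11 | w_m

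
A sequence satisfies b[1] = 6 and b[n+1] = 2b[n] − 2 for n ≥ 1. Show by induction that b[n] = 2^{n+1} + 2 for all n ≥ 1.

Base case: b[1] = 6, and 2^{1+1} + 2 = 4 + 2 = 6.
Assume b[j] = 2^{j+1} + 2 for some j ≥ 1.
Then b[j+1] = 2b[j] − 2 = 2·(2^{j+1} + 2) − 2 = 2^{j+2} + 4 − 2 = 2^{j+2} + 2.
Hence b[n] = 2^{n+1} + 2 for every n ≥ 1, by induction.

b[n] = 2^{n+1} + 2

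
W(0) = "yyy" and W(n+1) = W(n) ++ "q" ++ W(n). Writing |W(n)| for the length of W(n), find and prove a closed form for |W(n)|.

Claim: |W(n)| = 2^{n+2} − 1.

Base case: |W(0)| = 3, and 2^{0+2} − 1 = 3.
Assume |W(j)| = 2^{j+2} − 1.
Then |W(j+1)| = |W(j)| + 1 + |W(j)| = 2|W(j)| + 1 = 2(2^{j+2} − 1) + 1 = 2^{j+3} − 2 + 1 = 2^{j+3} − 1.
This completes the inductive step, so |W(n)| = 2^{n+2} − 1 for all n ≥ 0.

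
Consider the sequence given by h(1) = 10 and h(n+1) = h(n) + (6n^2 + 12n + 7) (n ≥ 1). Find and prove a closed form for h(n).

Claim: h(n) = 2n^3 + 3n^2 + 2n + 3.

Base case: h(1) = 10, and 2·1^3 + 3·1^2 + 2·1 + 3 = 10.
Assume h(j) = 2j^3 + 3j^2 + 2j + 3.
Then h(j+1) = h(j) + (6j^2 + 12j + 7) = (2j^3 + 3j^2 + 2j + 3) + (6j^2 + 12j + 7) = 2j^3 + 9j^2 + 14j + 10,
and 2·(j+1)^3 + 3·(j+1)^2 + 2·(j+1) + 3 = 2j^3 + 9j^2 + 14j + 10.
Hence h(n) = 2n^3 + 3n^2 + 2n + 3 for every n ≥ 1, by induction.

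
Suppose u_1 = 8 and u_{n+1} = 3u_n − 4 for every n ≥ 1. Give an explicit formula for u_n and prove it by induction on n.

Claim: u_n = 2·3^n + 2.

Base case: u_1 = 8, and 2·3^1 + 2 = 6 + 2 = 8.
Assume u_j = 2·3^j + 2 for some j ≥ 1.
Then u_{j+1} = 3u_j − 4 = 3·(2·3^j + 2) − 4 = 6·3^j + 6 − 4 = 2·3^{j+1} + 2.
So the formula holds for j+1, and by induction u_n = 2·3^n + 2 for all n ≥ 1.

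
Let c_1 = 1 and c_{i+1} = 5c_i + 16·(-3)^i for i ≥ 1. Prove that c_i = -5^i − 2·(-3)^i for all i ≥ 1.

Base case: c_1 = 1, and -5^1 − 2·(-3)^1 = -5 + 6 = 1.
Assume c_m = -5^m − 2·(-3)^m for some m ≥ 1.
Then c_{m+1} = 5c_m + 16·(-3)^m = 5·(-5^m − 2·(-3)^m) + 16·(-3)^m = -5^{m+1} − 10·(-3)^m + 16·(-3)^m = -5^{m+1} + 6·(-3)^m = -5^{m+1} − 2·(-3)^{m+1}.
Hence c_i = -5^i − 2·(-3)^i for every i ≥ 1, by induction.

c_i = -5^i − 2·(-3)^i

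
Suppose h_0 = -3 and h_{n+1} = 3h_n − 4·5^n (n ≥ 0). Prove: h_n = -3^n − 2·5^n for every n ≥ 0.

Base case: h_0 = -3, and -3^0 − 2·5^0 = -1 − 2 = -3.
Assume h_j = -3^j − 2·5^j for some j ≥ 0.
Then h_{j+1} = 3h_j − 4·5^j = 3·(-3^j − 2·5^j) − 4·5^j = -3^{j+1} − 6·5^j − 4·5^j = -3^{j+1} − 10·5^j = -3^{j+1} − 2·5^{j+1}.
So the formula holds for j+1, and by induction h_n = -3^n − 2·5^n for all n ≥ 0.

h_n = -3^n − 2·5^n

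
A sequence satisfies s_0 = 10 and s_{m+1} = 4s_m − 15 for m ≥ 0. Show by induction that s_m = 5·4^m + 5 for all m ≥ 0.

Base case: s_0 = 10, and 5·4^0 + 5 = 5 + 5 = 10.
Assume s_k = 5·4^k + 5 for some k ≥ 0.
Then s_{k+1} = 4s_k − 15 = 4·(5·4^k + 5) − 15 = 20·4^k + 20 − 15 = 5·4^{k+1} + 5.
Hence s_m = 5·4^m + 5 for every m ≥ 0, by induction.

s_m = 5·4^m + 5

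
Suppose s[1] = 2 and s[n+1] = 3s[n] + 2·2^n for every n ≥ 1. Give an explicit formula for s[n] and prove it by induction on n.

Claim: s[n] = 2·3^n − 2·2^n.

Base case: s[1] = 2, and 2·3^1 − 2·2^1 = 6 − 4 = 2.
Assume s[j] = 2·3^j − 2·2^j for some j ≥ 1.
Then s[j+1] = 3s[j] + 2·2^j = 3·(2·3^j − 2·2^j) + 2·2^j = 2·3^{j+1} − 6·2^j + 2·2^j = 2·3^{j+1} − 4·2^j = 2·3^{j+1} − 2·2^{j+1}.
So the formula holds for j+1, and by induction s[n] = 2·3^n − 2·2^n for all n ≥ 1.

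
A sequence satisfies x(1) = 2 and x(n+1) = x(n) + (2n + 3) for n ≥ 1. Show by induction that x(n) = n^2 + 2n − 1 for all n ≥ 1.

Base case: x(1) = 2, and 1^2 + 2·1 − 1 = 2.
Assume x(k) = k^2 + 2k − 1.
Then x(k+1) = x(k) + (2k + 3) = (k^2 + 2k − 1) + (2k + 3) = k^2 + 4k + 2,
and (k+1)^2 + 2·(k+1) − 1 = k^2 + 4k + 2.
Hence x(n) = n^2 + 2n − 1 for every n ≥ 1, by induction.

x(n) = n^2 + 2n − 1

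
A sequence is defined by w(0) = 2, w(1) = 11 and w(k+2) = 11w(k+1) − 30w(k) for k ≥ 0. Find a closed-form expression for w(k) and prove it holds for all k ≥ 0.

Claim: w(k) = 6^k + 5^k.

Base cases: w(0) = 2 and 6^0 + 5^0 = 2; w(1) = 11 and 6^1 + 5^1 = 11.
Assume w(j) = 6^j + 5^j for all 0 ≤ j ≤ m, where m ≥ 1.
Then w(m+1) = 11w(m) − 30w(m−1) = 11·(6^m + 5^m) − 30·(6^{m−1} + 5^{m−1}) = (11·6 − 30)6^{m−1} + (11·5 − 30)5^{m−1} = 36·6^{m−1} + 25·5^{m−1} = 6^{m+1} + 5^{m+1}.
This completes the inductive step, so w(k) = 6^k + 5^k for all k ≥ 0.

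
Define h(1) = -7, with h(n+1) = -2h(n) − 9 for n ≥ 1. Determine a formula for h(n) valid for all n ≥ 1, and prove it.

Claim: h(n) = 2·(-2)^n − 3.

Base case: h(1) = -7, and 2·(-2)^1 − 3 = -4 − 3 = -7.
Assume h(m) = 2·(-2)^m − 3 for some m ≥ 1.
Then h(m+1) = -2h(m) − 9 = -2·(2·(-2)^m − 3) − 9 = -4·(-2)^m + 6 − 9 = 2·(-2)^{m+1} − 3.
So the formula holds for m+1, and by induction h(n) = 2·(-2)^n − 3 for all n ≥ 1.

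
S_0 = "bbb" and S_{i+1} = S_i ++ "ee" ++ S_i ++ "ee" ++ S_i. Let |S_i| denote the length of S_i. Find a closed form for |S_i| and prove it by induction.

Claim: |S_i| = 5·3^i − 2.

Base case: |S_0| = 3, and 5·3^0 − 2 = 3.
Assume |S_j| = 5·3^j − 2.
Then |S_{j+1}| = 3|S_j| + 4 = 3(5·3^j − 2) + 4 = 5·3^{j+1} − 6 + 4 = 5·3^{j+1} − 2.
So the formula holds for j+1, and by induction |S_i| = 5·3^i − 2 for all i ≥ 0.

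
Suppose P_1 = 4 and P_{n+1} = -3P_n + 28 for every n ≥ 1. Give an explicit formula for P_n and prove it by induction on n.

Claim: P_n = (-3)^n + 7.

Base case: P_1 = 4, and (-3)^1 + 7 = -3 + 7 = 4.
Assume P_m = (-3)^m + 7 for some m ≥ 1.
Then P_{m+1} = -3P_m + 28 = -3·((-3)^m + 7) + 28 = -3·(-3)^m − 21 + 28 = (-3)^{m+1} + 7.
By induction, P_n = (-3)^n + 7 for all n ≥ 1.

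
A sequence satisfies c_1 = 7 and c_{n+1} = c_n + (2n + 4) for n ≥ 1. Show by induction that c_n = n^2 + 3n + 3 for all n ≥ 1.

Base case: c_1 = 7, and 1^2 + 3·1 + 3 = 7.
Assume c_r = r^2 + 3r + 3.
Then c_{r+1} = c_r + (2r + 4) = (r^2 + 3r + 3) + (2r + 4) = r^2 + 5r + 7,
and (r+1)^2 + 3·(r+1) + 3 = r^2 + 5r + 7.
This completes the inductive step, so c_n = n^2 + 3n + 3 for all n ≥ 1.

c_n = n^2 + 3n + 3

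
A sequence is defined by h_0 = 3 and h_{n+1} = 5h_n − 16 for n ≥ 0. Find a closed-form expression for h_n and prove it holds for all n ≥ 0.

Claim: h_n = -5^n + 4.

Base case: h_0 = 3, and -5^0 + 4 = -1 + 4 = 3.
Assume h_j = -5^j + 4 for some j ≥ 0.
Then h_{j+1} = 5h_j − 16 = 5·(-5^j + 4) − 16 = -5^{j+1} + 20 − 16 = -5^{j+1} + 4.
So the formula holds for j+1, and by induction h_n = -5^n + 4 for all n ≥ 0.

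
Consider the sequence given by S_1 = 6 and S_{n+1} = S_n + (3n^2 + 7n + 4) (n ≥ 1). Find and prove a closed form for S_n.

Claim: S_n = n^3 + 2n^2 + n + 2.

Base case: S_1 = 6, and 1^3 + 2·1^2 + 1 + 2 = 6.
Assume S_k = k^3 + 2k^2 + k + 2.
Then S_{k+1} = S_k + (3k^2 + 7k + 4) = (k^3 + 2k^2 + k + 2) + (3k^2 + 7k + 4) = k^3 + 5k^2 + 8k + 6,
and (k+1)^3 + 2·(k+1)^2 + (k+1) + 2 = k^3 + 5k^2 + 8k + 6.
Hence S_n = n^3 + 2n^2 + n + 2 for every n ≥ 1, by induction.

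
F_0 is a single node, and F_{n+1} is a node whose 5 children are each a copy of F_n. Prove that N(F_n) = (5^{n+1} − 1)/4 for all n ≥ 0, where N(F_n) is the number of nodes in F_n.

Base case: N(F_0) = 1, and (5^{0+1} − 1)/4 = 1.
Assume N(F_j) = (5^{j+1} − 1)/4.
Then N(F_{j+1}) = 1 + 5N(F_j) = 1 + 5·(5^{j+1} − 1)/4 = 1 + (5^{j+2} − 5)/4 = (4 + 5^{j+2} − 5)/4 = (5^{j+2} − 1)/4.
So the formula holds for j+1, and by induction N(F_n) = (5^{n+1} − 1)/4 for all n ≥ 0.

N(F_n) = (5^{n+1} − 1)/4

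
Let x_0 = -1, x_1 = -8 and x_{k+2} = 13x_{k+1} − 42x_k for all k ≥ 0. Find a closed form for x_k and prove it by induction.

Claim: x_k = 6^k − 2·7^k.

Base cases: x_0 = -1 and 6^0 − 2·7^0 = -1; x_1 = -8 and 6^1 − 2·7^1 = -8.
Assume x_j = 6^j − 2·7^j for all 0 ≤ j ≤ r, where r ≥ 1.
Then x_{r+1} = 13x_r − 42x_{r−1} = 13·(6^r − 2·7^r) − 42·(6^{r−1} − 2·7^{r−1}) = (13·6 − 42)6^{r−1} − 2·(13·7 − 42)7^{r−1} = 36·6^{r−1} − 98·7^{r−1} = 6^{r+1} − 2·7^{r+1}.
Hence x_k = 6^k − 2·7^k for every k ≥ 0, by strong induction.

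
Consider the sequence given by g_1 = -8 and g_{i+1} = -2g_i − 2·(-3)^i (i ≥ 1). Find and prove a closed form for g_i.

Claim: g_i = (-2)^i + 2·(-3)^i.

Base case: g_1 = -8, and (-2)^1 + 2·(-3)^1 = -2 − 6 = -8.
Assume g_m = (-2)^m + 2·(-3)^m for some m ≥ 1.
Then g_{m+1} = -2g_m − 2·(-3)^m = -2·((-2)^m + 2·(-3)^m) − 2·(-3)^m = (-2)^{m+1} − 4·(-3)^m − 2·(-3)^m = (-2)^{m+1} − 6·(-3)^m = (-2)^{m+1} + 2·(-3)^{m+1}.
This completes the inductive step, so g_i = (-2)^i + 2·(-3)^i for all i ≥ 1.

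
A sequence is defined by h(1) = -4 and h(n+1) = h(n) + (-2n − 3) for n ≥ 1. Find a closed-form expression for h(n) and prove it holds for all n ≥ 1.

Claim: h(n) = -n^2 − 2n − 1.

Base case: h(1) = -4, and -1^2 − 2·1 − 1 = -4.
Assume h(m) = -m^2 − 2m − 1.
Then h(m+1) = h(m) + (-2m − 3) = (-m^2 − 2m − 1) + (-2m − 3) = -m^2 − 4m − 4,
and -(m+1)^2 − 2·(m+1) − 1 = -m^2 − 4m − 4.
This completes the inductive step, so h(n) = -n^2 − 2n − 1 for all n ≥ 1.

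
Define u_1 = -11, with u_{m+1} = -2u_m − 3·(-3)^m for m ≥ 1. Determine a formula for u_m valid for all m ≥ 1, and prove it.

Claim: u_m = (-2)^m + 3·(-3)^m.

Base case: u_1 = -11, and (-2)^1 + 3·(-3)^1 = -2 − 9 = -11.
Assume u_k = (-2)^k + 3·(-3)^k for some k ≥ 1.
Then u_{k+1} = -2u_k − 3·(-3)^k = -2·((-2)^k + 3·(-3)^k) − 3·(-3)^k = (-2)^{k+1} − 6·(-3)^k − 3·(-3)^k = (-2)^{k+1} − 9·(-3)^k = (-2)^{k+1} + 3·(-3)^{k+1}.
Hence u_m = (-2)^m + 3·(-3)^m for every m ≥ 1, by induction.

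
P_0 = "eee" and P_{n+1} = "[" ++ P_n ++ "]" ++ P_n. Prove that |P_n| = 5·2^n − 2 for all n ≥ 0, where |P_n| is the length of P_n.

Base case: |P_0| = 3, and 5·2^0 − 2 = 3.
Assume |P_j| = 5·2^j − 2.
Then |P_{j+1}| = 1 + |P_j| + 1 + |P_j| = 2|P_j| + 2 = 2(5·2^j − 2) + 2 = 5·2^{j+1} − 4 + 2 = 5·2^{j+1} − 2.
By induction, |P_n| = 5·2^n − 2 for all n ≥ 0.

|P_n| = 5·2^n − 2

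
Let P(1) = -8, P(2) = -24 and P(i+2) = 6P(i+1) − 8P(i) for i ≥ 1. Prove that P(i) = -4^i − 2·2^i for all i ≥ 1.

Base cases: P(1) = -8 and -4^1 − 2·2^1 = -8; P(2) = -24 and -4^2 − 2·2^2 = -24.
Assume P(t) = -4^t − 2·2^t for all 1 ≤ t ≤ j, where j ≥ 2.
Then P(j+1) = 6P(j) − 8P(j−1) = 6·(-4^j − 2·2^j) − 8·(-4^{j−1} − 2·2^{j−1}) = -(6·4 − 8)4^{j−1} − 2·(6·2 − 8)2^{j−1} = -16·4^{j−1} − 8·2^{j−1} = -4^{j+1} − 2·2^{j+1}.
So the formula holds for j+1, and by strong induction P(i) = -4^i − 2·2^i for all i ≥ 1.

P(i) = -4^i − 2·2^i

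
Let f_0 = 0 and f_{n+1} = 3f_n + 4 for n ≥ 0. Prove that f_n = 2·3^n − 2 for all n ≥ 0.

Base case: f_0 = 0, and 2·3^0 − 2 = 2 − 2 = 0.
Assume f_m = 2·3^m − 2 for some m ≥ 0.
Then f_{m+1} = 3f_m + 4 = 3·(2·3^m − 2) + 4 = 6·3^m − 6 + 4 = 2·3^{m+1} − 2.
This completes the inductive step, so f_n = 2·3^n − 2 for all n ≥ 0.

f_n = 2·3^n − 2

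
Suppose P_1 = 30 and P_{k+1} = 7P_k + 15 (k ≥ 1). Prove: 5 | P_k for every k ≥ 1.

Base case: P_1 = 30 = 5·6, so 5 | P_1.
Assume 5 | P_m, so P_m = 5t for some integer t.
Then P_{m+1} = 7P_m + 15 = 7·(5t) + 15 = 5(7t + 3), so 5 | P_{m+1}.
Hence 5 | P_k for every k ≥ 1, by induction.

5 | P_k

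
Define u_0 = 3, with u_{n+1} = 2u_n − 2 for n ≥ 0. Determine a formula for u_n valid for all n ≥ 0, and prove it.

Claim: u_n = 2^n + 2.

Base case: u_0 = 3, and 2^0 + 2 = 1 + 2 = 3.
Assume u_m = 2^m + 2 for some m ≥ 0.
Then u_{m+1} = 2u_m − 2 = 2·(2^m + 2) − 2 = 2^{m+1} + 4 − 2 = 2^{m+1} + 2.
Hence u_n = 2^n + 2 for every n ≥ 0, by induction.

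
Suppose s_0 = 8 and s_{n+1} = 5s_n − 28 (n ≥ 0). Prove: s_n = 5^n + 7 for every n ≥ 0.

Base case: s_0 = 8, and 5^0 + 7 = 1 + 7 = 8.
Assume s_r = 5^r + 7 for some r ≥ 0.
Then s_{r+1} = 5s_r − 28 = 5·(5^r + 7) − 28 = 5^{r+1} + 35 − 28 = 5^{r+1} + 7.
Hence s_n = 5^n + 7 for every n ≥ 0, by induction.

s_n = 5^n + 7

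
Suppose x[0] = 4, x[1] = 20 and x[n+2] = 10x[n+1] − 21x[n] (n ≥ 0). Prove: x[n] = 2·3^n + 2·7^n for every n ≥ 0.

Base cases: x[0] = 4 and 2·3^0 + 2·7^0 = 4; x[1] = 20 and 2·3^1 + 2·7^1 = 20.
Assume x[j] = 2·3^j + 2·7^j for all 0 ≤ j ≤ m, where m ≥ 1.
Then x[m+1] = 10x[m] − 21x[m−1] = 10·(2·3^m + 2·7^m) − 21·(2·3^{m−1} + 2·7^{m−1}) = 2·(10·3 − 21)3^{m−1} + 2·(10·7 − 21)7^{m−1} = 18·3^{m−1} + 98·7^{m−1} = 2·3^{m+1} + 2·7^{m+1}.
So the formula holds for m+1, and by strong induction x[n] = 2·3^n + 2·7^n for all n ≥ 0.

x[n] = 2·3^n + 2·7^n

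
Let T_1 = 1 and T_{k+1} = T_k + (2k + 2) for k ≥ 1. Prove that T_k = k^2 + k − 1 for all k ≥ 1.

Base case: T_1 = 1, and 1^2 + 1 − 1 = 1.
Assume T_r = r^2 + r − 1.
Then T_{r+1} = T_r + (2r + 2) = (r^2 + r − 1) + (2r + 2) = r^2 + 3r + 1,
and (r+1)^2 + (r+1) − 1 = r^2 + 3r + 1.
This completes the inductive step, so T_k = k^2 + k − 1 for all k ≥ 1.

T_k = k^2 + k − 1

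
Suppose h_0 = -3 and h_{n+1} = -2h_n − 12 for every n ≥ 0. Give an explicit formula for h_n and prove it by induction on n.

Claim: h_n = (-2)^n − 4.

Base case: h_0 = -3, and (-2)^0 − 4 = 1 − 4 = -3.
Assume h_j = (-2)^j − 4 for some j ≥ 0.
Then h_{j+1} = -2h_j − 12 = -2·((-2)^j − 4) − 12 = -2·(-2)^j + 8 − 12 = (-2)^{j+1} − 4.
So the formula holds for j+1, and by induction h_n = (-2)^n − 4 for all n ≥ 0.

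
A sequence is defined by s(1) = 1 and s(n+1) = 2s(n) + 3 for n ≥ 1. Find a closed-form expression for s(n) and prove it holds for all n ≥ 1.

Claim: s(n) = 2^{n+1} − 3.

Base case: s(1) = 1, and 2^{1+1} − 3 = 4 − 3 = 1.
Assume s(k) = 2^{k+1} − 3 for some k ≥ 1.
Then s(k+1) = 2s(k) + 3 = 2·(2^{k+1} − 3) + 3 = 2^{k+2} − 6 + 3 = 2^{k+2} − 3.
So the formula holds for k+1, and by induction s(n) = 2^{n+1} − 3 for all n ≥ 1.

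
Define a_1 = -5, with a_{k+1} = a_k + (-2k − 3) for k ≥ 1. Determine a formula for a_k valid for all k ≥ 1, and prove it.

Claim: a_k = -k^2 − 2k − 2.

Base case: a_1 = -5, and -1^2 − 2·1 − 2 = -5.
Assume a_m = -m^2 − 2m − 2.
Then a_{m+1} = a_m + (-2m − 3) = (-m^2 − 2m − 2) + (-2m − 3) = -m^2 − 4m − 5,
and -(m+1)^2 − 2·(m+1) − 2 = -m^2 − 4m − 5.
Hence a_k = -k^2 − 2k − 2 for every k ≥ 1, by induction.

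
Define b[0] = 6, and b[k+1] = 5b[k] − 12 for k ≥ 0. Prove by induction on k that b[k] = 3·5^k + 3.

Base case: b[0] = 6, and 3·5^0 + 3 = 3 + 3 = 6.
Assume b[r] = 3·5^r + 3 for some r ≥ 0.
Then b[r+1] = 5b[r] − 12 = 5·(3·5^r + 3) − 12 = 15·5^r + 15 − 12 = 3·5^{r+1} + 3.
This completes the inductive step, so b[k] = 3·5^k + 3 for all k ≥ 0.

b[k] = 3·5^k + 3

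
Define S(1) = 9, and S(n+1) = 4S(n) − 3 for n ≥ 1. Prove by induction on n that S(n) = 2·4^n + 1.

Base case: S(1) = 9, and 2·4^1 + 1 = 8 + 1 = 9.
Assume S(j) = 2·4^j + 1 for some j ≥ 1.
Then S(j+1) = 4S(j) − 3 = 4·(2·4^j + 1) − 3 = 8·4^j + 4 − 3 = 2·4^{j+1} + 1.
This completes the inductive step, so S(n) = 2·4^n + 1 for all n ≥ 1.

S(n) = 2·4^n + 1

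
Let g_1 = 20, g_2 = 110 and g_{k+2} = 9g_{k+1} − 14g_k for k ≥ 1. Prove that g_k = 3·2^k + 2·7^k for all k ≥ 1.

Base cases: g_1 = 20 and 3·2^1 + 2·7^1 = 20; g_2 = 110 and 3·2^2 + 2·7^2 = 110.
Assume g_j = 3·2^j + 2·7^j for all 1 ≤ j ≤ m, where m ≥ 2.
Then g_{m+1} = 9g_m − 14g_{m−1} = 9·(3·2^m + 2·7^m) − 14·(3·2^{m−1} + 2·7^{m−1}) = 3·(9·2 − 14)2^{m−1} + 2·(9·7 − 14)7^{m−1} = 12·2^{m−1} + 98·7^{m−1} = 3·2^{m+1} + 2·7^{m+1}.
This completes the inductive step, so g_k = 3·2^k + 2·7^k for all k ≥ 1.

g_k = 3·2^k + 2·7^k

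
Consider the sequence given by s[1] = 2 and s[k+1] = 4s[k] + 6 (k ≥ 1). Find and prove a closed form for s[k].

Claim: s[k] = 4^k − 2.

Base case: s[1] = 2, and 4^1 − 2 = 4 − 2 = 2.
Assume s[j] = 4^j − 2 for some j ≥ 1.
Then s[j+1] = 4s[j] + 6 = 4·(4^j − 2) + 6 = 4^{j+1} − 8 + 6 = 4^{j+1} − 2.
This completes the inductive step, so s[k] = 4^k − 2 for all k ≥ 1.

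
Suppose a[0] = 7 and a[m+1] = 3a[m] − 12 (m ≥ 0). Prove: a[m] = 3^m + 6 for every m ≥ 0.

Base case: a[0] = 7, and 3^0 + 6 = 1 + 6 = 7.
Assume a[r] = 3^r + 6 for some r ≥ 0.
Then a[r+1] = 3a[r] − 12 = 3·(3^r + 6) − 12 = 3^{r+1} + 18 − 12 = 3^{r+1} + 6.
This completes the inductive step, so a[m] = 3^m + 6 for all m ≥ 0.

a[m] = 3^m + 6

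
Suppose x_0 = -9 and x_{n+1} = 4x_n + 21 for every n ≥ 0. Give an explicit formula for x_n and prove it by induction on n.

Claim: x_n = -2·4^n − 7.

Base case: x_0 = -9, and -2·4^0 − 7 = -2 − 7 = -9.
Assume x_j = -2·4^j − 7 for some j ≥ 0.
Then x_{j+1} = 4x_j + 21 = 4·(-2·4^j − 7) + 21 = -8·4^j − 28 + 21 = -2·4^{j+1} − 7.
Hence x_n = -2·4^n − 7 for every n ≥ 0, by induction.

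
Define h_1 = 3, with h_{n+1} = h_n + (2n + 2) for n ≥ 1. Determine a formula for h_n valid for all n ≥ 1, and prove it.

Claim: h_n = n^2 + n + 1.

Base case: h_1 = 3, and 1^2 + 1 + 1 = 3.
Assume h_k = k^2 + k + 1.
Then h_{k+1} = h_k + (2k + 2) = (k^2 + k + 1) + (2k + 2) = k^2 + 3k + 3,
and (k+1)^2 + (k+1) + 1 = k^2 + 3k + 3.
By induction, h_n = n^2 + n + 1 for all n ≥ 1.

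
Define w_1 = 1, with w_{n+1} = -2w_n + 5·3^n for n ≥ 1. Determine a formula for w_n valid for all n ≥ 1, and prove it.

Claim: w_n = (-2)^n + 3^n.

Base case: w_1 = 1, and (-2)^1 + 3^1 = -2 + 3 = 1.
Assume w_r = (-2)^r + 3^r for some r ≥ 1.
Then w_{r+1} = -2w_r + 5·3^r = -2·((-2)^r + 3^r) + 5·3^r = (-2)^{r+1} − 2·3^r + 5·3^r = (-2)^{r+1} + 3·3^r = (-2)^{r+1} + 3^{r+1}.
This completes the inductive step, so w_n = (-2)^n + 3^n for all n ≥ 1.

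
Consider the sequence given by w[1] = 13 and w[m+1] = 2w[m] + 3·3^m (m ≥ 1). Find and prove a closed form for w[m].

Claim: w[m] = 2·2^m + 3·3^m.

Base case: w[1] = 13, and 2·2^1 + 3·3^1 = 4 + 9 = 13.
Assume w[k] = 2·2^k + 3·3^k for some k ≥ 1.
Then w[k+1] = 2w[k] + 3·3^k = 2·(2·2^k + 3·3^k) + 3·3^k = 2·2^{k+1} + 6·3^k + 3·3^k = 2·2^{k+1} + 9·3^k = 2·2^{k+1} + 3·3^{k+1}.
Hence w[m] = 2·2^m + 3·3^m for every m ≥ 1, by induction.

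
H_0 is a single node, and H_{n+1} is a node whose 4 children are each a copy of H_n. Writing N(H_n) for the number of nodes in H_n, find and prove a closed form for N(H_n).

Claim: N(H_n) = (4^{n+1} − 1)/3.

Base case: N(H_0) = 1, and (4^{0+1} − 1)/3 = 1.
Assume N(H_r) = (4^{r+1} − 1)/3.
Then N(H_{r+1}) = 1 + 4N(H_r) = 1 + 4·(4^{r+1} − 1)/3 = 1 + (4^{r+2} − 4)/3 = (3 + 4^{r+2} − 4)/3 = (4^{r+2} − 1)/3.
Hence N(H_n) = (4^{n+1} − 1)/3 for every n ≥ 0, by induction.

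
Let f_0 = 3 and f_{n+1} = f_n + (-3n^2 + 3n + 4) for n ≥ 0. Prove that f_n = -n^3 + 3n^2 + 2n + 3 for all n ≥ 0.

Base case: f_0 = 3, and -0^3 + 3·0^2 + 2·0 + 3 = 3.
Assume f_m = -m^3 + 3m^2 + 2m + 3.
Then f_{m+1} = f_m + (-3m^2 + 3m + 4) = (-m^3 + 3m^2 + 2m + 3) + (-3m^2 + 3m + 4) = -m^3 + 5m + 7,
and -(m+1)^3 + 3·(m+1)^2 + 2·(m+1) + 3 = -m^3 + 5m + 7.
This completes the inductive step, so f_n = -n^3 + 3n^2 + 2n + 3 for all n ≥ 0.

f_n = -n^3 + 3n^2 + 2n + 3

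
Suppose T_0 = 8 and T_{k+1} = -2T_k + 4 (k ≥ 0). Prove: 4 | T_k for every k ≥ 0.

Base case: T_0 = 8 = 4·2, so 4 | T_0.
Assume 4 | T_j, so T_j = 4t for some integer t.
Then T_{j+1} = -2T_j + 4 = -2·(4t) + 4 = 4(-2t + 1), so 4 | T_{j+1}.
By induction, 4 | T_k for all k ≥ 0.

4 | T_k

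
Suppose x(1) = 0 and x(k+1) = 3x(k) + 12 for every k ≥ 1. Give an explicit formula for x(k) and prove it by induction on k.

Claim: x(k) = 2·3^k − 6.

Base case: x(1) = 0, and 2·3^1 − 6 = 6 − 6 = 0.
Assume x(m) = 2·3^m − 6 for some m ≥ 1.
Then x(m+1) = 3x(m) + 12 = 3·(2·3^m − 6) + 12 = 6·3^m − 18 + 12 = 2·3^{m+1} − 6.
This completes the inductive step, so x(k) = 2·3^k − 6 for all k ≥ 1.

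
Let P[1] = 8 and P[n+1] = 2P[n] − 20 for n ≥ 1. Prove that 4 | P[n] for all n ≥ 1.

Base case: P[1] = 8 = 4·2, so 4 | P[1].
Assume 4 | P[r], so P[r] = 4t for some integer t.
Then P[r+1] = 2P[r] − 20 = 2·(4t) − 20 = 4(2t − 5), so 4 | P[r+1].
Hence 4 | P[n] for every n ≥ 1, by induction.

4 | P[n]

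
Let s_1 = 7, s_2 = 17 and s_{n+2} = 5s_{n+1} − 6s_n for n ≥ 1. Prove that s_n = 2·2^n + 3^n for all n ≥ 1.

Base cases: s_1 = 7 and 2·2^1 + 3^1 = 7; s_2 = 17 and 2·2^2 + 3^2 = 17.
Assume s_i = 2·2^i + 3^i for all 1 ≤ i ≤ j, where j ≥ 2.
Then s_{j+1} = 5s_j − 6s_{j−1} = 5·(2·2^j + 3^j) − 6·(2·2^{j−1} + 3^{j−1}) = 2·(5·2 − 6)2^{j−1} + (5·3 − 6)3^{j−1} = 8·2^{j−1} + 9·3^{j−1} = 2·2^{j+1} + 3^{j+1}.
Hence s_n = 2·2^n + 3^n for every n ≥ 1, by strong induction.

s_n = 2·2^n + 3^n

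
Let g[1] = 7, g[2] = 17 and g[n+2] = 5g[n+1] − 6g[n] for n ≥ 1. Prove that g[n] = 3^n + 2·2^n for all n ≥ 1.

Base cases: g[1] = 7 and 3^1 + 2·2^1 = 7; g[2] = 17 and 3^2 + 2·2^2 = 17.
Assume g[j] = 3^j + 2·2^j for all 1 ≤ j ≤ k, where k ≥ 2.
Then g[k+1] = 5g[k] − 6g[k−1] = 5·(3^k + 2·2^k) − 6·(3^{k−1} + 2·2^{k−1}) = (5·3 − 6)3^{k−1} + 2·(5·2 − 6)2^{k−1} = 9·3^{k−1} + 8·2^{k−1} = 3^{k+1} + 2·2^{k+1}.
By strong induction, g[n] = 3^n + 2·2^n for all n ≥ 1.

g[n] = 3^n + 2·2^n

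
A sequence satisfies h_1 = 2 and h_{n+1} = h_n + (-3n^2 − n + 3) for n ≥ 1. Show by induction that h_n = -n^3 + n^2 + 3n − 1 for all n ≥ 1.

Base case: h_1 = 2, and -1^3 + 1^2 + 3·1 − 1 = 2.
Assume h_j = -j^3 + j^2 + 3j − 1.
Then h_{j+1} = h_j + (-3j^2 − j + 3) = (-j^3 + j^2 + 3j − 1) + (-3j^2 − j + 3) = -j^3 − 2j^2 + 2j + 2,
and -(j+1)^3 + (j+1)^2 + 3·(j+1) − 1 = -j^3 − 2j^2 + 2j + 2.
Hence h_n = -n^3 + n^2 + 3n − 1 for every n ≥ 1, by induction.

h_n = -n^3 + n^2 + 3n − 1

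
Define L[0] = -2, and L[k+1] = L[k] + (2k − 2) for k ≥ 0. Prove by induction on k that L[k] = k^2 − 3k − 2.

Base case: L[0] = -2, and 0^2 − 3·0 − 2 = -2.
Assume L[m] = m^2 − 3m − 2.
Then L[m+1] = L[m] + (2m − 2) = (m^2 − 3m − 2) + (2m − 2) = m^2 − m − 4,
and (m+1)^2 − 3·(m+1) − 2 = m^2 − m − 4.
This completes the inductive step, so L[k] = k^2 − 3k − 2 for all k ≥ 0.

L[k] = k^2 − 3k − 2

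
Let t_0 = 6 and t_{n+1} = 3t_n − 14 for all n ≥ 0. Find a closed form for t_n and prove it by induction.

Claim: t_n = -3^n + 7.

Base case: t_0 = 6, and -3^0 + 7 = -1 + 7 = 6.
Assume t_m = -3^m + 7 for some m ≥ 0.
Then t_{m+1} = 3t_m − 14 = 3·(-3^m + 7) − 14 = -3^{m+1} + 21 − 14 = -3^{m+1} + 7.
This completes the inductive step, so t_n = -3^n + 7 for all n ≥ 0.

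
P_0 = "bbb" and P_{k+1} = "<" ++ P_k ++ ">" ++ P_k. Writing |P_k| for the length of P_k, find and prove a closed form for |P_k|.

Claim: |P_k| = 5·2^k − 2.

Base case: |P_0| = 3, and 5·2^0 − 2 = 3.
Assume |P_r| = 5·2^r − 2.
Then |P_{r+1}| = 1 + |P_r| + 1 + |P_r| = 2|P_r| + 2 = 2(5·2^r − 2) + 2 = 5·2^{r+1} − 4 + 2 = 5·2^{r+1} − 2.
This completes the inductive step, so |P_k| = 5·2^k − 2 for all k ≥ 0.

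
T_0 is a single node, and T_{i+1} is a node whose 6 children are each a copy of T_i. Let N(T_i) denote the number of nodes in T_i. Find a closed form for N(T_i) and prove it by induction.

Claim: N(T_i) = (6^{i+1} − 1)/5.

Base case: N(T_0) = 1, and (6^{0+1} − 1)/5 = 1.
Assume N(T_k) = (6^{k+1} − 1)/5.
Then N(T_{k+1}) = 1 + 6N(T_k) = 1 + 6·(6^{k+1} − 1)/5 = 1 + (6^{k+2} − 6)/5 = (5 + 6^{k+2} − 6)/5 = (6^{k+2} − 1)/5.
This completes the inductive step, so N(T_i) = (6^{i+1} − 1)/5 for all i ≥ 0.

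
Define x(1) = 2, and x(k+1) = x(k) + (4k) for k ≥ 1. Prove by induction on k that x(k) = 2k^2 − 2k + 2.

Base case: x(1) = 2, and 2·1^2 − 2·1 + 2 = 2.
Assume x(r) = 2r^2 − 2r + 2.
Then x(r+1) = x(r) + (4r) = (2r^2 − 2r + 2) + (4r) = 2r^2 + 2r + 2,
and 2·(r+1)^2 − 2·(r+1) + 2 = 2r^2 + 2r + 2.
Hence x(k) = 2k^2 − 2k + 2 for every k ≥ 1, by induction.

x(k) = 2k^2 − 2k + 2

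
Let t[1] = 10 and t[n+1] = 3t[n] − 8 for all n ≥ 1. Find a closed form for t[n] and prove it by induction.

Claim: t[n] = 2·3^n + 4.

Base case: t[1] = 10, and 2·3^1 + 4 = 6 + 4 = 10.
Assume t[r] = 2·3^r + 4 for some r ≥ 1.
Then t[r+1] = 3t[r] − 8 = 3·(2·3^r + 4) − 8 = 6·3^r + 12 − 8 = 2·3^{r+1} + 4.
Hence t[n] = 2·3^n + 4 for every n ≥ 1, by induction.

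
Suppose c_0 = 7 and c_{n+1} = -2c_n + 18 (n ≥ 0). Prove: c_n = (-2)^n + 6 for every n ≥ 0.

Base case: c_0 = 7, and (-2)^0 + 6 = 1 + 6 = 7.
Assume c_m = (-2)^m + 6 for some m ≥ 0.
Then c_{m+1} = -2c_m + 18 = -2·((-2)^m + 6) + 18 = -2·(-2)^m − 12 + 18 = (-2)^{m+1} + 6.
By induction, c_n = (-2)^n + 6 for all n ≥ 0.

c_n = (-2)^n + 6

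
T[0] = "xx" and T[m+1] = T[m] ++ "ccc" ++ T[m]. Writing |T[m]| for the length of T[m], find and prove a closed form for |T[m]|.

Claim: |T[m]| = 5·2^m − 3.

Base case: |T[0]| = 2, and 5·2^0 − 3 = 2.
Assume |T[k]| = 5·2^k − 3.
Then |T[k+1]| = |T[k]| + 3 + |T[k]| = 2|T[k]| + 3 = 2(5·2^k − 3) + 3 = 5·2^{k+1} − 6 + 3 = 5·2^{k+1} − 3.
By induction, |T[m]| = 5·2^m − 3 for all m ≥ 0.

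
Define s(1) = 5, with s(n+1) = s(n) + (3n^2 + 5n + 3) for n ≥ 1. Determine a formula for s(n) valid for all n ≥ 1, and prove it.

Claim: s(n) = n^3 + n^2 + n + 2.

Base case: s(1) = 5, and 1^3 + 1^2 + 1 + 2 = 5.
Assume s(k) = k^3 + k^2 + k + 2.
Then s(k+1) = s(k) + (3k^2 + 5k + 3) = (k^3 + k^2 + k + 2) + (3k^2 + 5k + 3) = k^3 + 4k^2 + 6k + 5,
and (k+1)^3 + (k+1)^2 + (k+1) + 2 = k^3 + 4k^2 + 6k + 5.
Hence s(n) = n^3 + n^2 + n + 2 for every n ≥ 1, by induction.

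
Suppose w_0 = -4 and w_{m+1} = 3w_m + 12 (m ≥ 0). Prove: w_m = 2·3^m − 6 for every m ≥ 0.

Base case: w_0 = -4, and 2·3^0 − 6 = 2 − 6 = -4.
Assume w_j = 2·3^j − 6 for some j ≥ 0.
Then w_{j+1} = 3w_j + 12 = 3·(2·3^j − 6) + 12 = 6·3^j − 18 + 12 = 2·3^{j+1} − 6.
Hence w_m = 2·3^m − 6 for every m ≥ 0, by induction.

w_m = 2·3^m − 6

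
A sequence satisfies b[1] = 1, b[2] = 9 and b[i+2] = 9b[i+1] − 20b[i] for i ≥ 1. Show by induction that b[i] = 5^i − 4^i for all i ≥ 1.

Base cases: b[1] = 1 and 5^1 − 4^1 = 1; b[2] = 9 and 5^2 − 4^2 = 9.
Assume b[j] = 5^j − 4^j for all 1 ≤ j ≤ m, where m ≥ 2.
Then b[m+1] = 9b[m] − 20b[m−1] = 9·(5^m − 4^m) − 20·(5^{m−1} − 4^{m−1}) = (9·5 − 20)5^{m−1} − (9·4 − 20)4^{m−1} = 25·5^{m−1} − 16·4^{m−1} = 5^{m+1} − 4^{m+1}.
By strong induction, b[i] = 5^i − 4^i for all i ≥ 1.

b[i] = 5^i − 4^i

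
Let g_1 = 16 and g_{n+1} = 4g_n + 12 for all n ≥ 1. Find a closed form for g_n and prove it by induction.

Claim: g_n = 5·4^n − 4.

Base case: g_1 = 16, and 5·4^1 − 4 = 20 − 4 = 16.
Assume g_j = 5·4^j − 4 for some j ≥ 1.
Then g_{j+1} = 4g_j + 12 = 4·(5·4^j − 4) + 12 = 20·4^j − 16 + 12 = 5·4^{j+1} − 4.
This completes the inductive step, so g_n = 5·4^n − 4 for all n ≥ 1.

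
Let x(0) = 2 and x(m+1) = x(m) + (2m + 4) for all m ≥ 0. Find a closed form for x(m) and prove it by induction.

Claim: x(m) = m^2 + 3m + 2.

Base case: x(0) = 2, and 0^2 + 3·0 + 2 = 2.
Assume x(j) = j^2 + 3j + 2.
Then x(j+1) = x(j) + (2j + 4) = (j^2 + 3j + 2) + (2j + 4) = j^2 + 5j + 6,
and (j+1)^2 + 3·(j+1) + 2 = j^2 + 5j + 6.
This completes the inductive step, so x(m) = m^2 + 3m + 2 for all m ≥ 0.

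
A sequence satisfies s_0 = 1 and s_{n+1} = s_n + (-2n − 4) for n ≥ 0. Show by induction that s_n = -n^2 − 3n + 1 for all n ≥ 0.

Base case: s_0 = 1, and -0^2 − 3·0 + 1 = 1.
Assume s_k = -k^2 − 3k + 1.
Then s_{k+1} = s_k + (-2k − 4) = (-k^2 − 3k + 1) + (-2k − 4) = -k^2 − 5k − 3,
and -(k+1)^2 − 3·(k+1) + 1 = -k^2 − 5k − 3.
Hence s_n = -n^2 − 3n + 1 for every n ≥ 0, by induction.

s_n = -n^2 − 3n + 1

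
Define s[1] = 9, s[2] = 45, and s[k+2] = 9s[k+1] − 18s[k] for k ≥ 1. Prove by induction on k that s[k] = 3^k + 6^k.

Base cases: s[1] = 9 and 3^1 + 6^1 = 9; s[2] = 45 and 3^2 + 6^2 = 45.
Assume s[j] = 3^j + 6^j for all 1 ≤ j ≤ m, where m ≥ 2.
Then s[m+1] = 9s[m] − 18s[m−1] = 9·(3^m + 6^m) − 18·(3^{m−1} + 6^{m−1}) = (9·3 − 18)3^{m−1} + (9·6 − 18)6^{m−1} = 9·3^{m−1} + 36·6^{m−1} = 3^{m+1} + 6^{m+1}.
By strong induction, s[k] = 3^k + 6^k for all k ≥ 1.

s[k] = 3^k + 6^k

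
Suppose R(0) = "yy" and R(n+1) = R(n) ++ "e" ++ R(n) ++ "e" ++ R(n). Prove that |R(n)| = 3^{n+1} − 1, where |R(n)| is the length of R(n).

Base case: |R(0)| = 2, and 3^{0+1} − 1 = 2.
Assume |R(r)| = 3^{r+1} − 1.
Then |R(r+1)| = 3|R(r)| + 2 = 3(3^{r+1} − 1) + 2 = 3^{r+2} − 3 + 2 = 3^{r+2} − 1.
So the formula holds for r+1, and by induction |R(n)| = 3^{n+1} − 1 for all n ≥ 0.

|R(n)| = 3^{n+1} − 1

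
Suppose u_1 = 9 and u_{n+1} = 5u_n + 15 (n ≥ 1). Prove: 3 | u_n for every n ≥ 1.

Base case: u_1 = 9 = 3·3, so 3 | u_1.
Assume 3 | u_k, so u_k = 3t for some integer t.
Then u_{k+1} = 5u_k + 15 = 5·(3t) + 15 = 3(5t + 5), so 3 | u_{k+1}.
This completes the inductive step, so 3 | u_n for all n ≥ 1.

3 | u_n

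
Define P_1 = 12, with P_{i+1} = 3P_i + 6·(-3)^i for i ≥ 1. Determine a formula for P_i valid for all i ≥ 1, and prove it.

Claim: P_i = 3·3^i − (-3)^i.

Base case: P_1 = 12, and 3·3^1 − (-3)^1 = 9 + 3 = 12.
Assume P_r = 3·3^r − (-3)^r for some r ≥ 1.
Then P_{r+1} = 3P_r + 6·(-3)^r = 3·(3·3^r − (-3)^r) + 6·(-3)^r = 3·3^{r+1} − 3·(-3)^r + 6·(-3)^r = 3·3^{r+1} + 3·(-3)^r = 3·3^{r+1} − (-3)^{r+1}.
This completes the inductive step, so P_i = 3·3^i − (-3)^i for all i ≥ 1.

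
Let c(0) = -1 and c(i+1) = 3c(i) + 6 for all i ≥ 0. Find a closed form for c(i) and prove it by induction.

Claim: c(i) = 2·3^i − 3.

Base case: c(0) = -1, and 2·3^0 − 3 = 2 − 3 = -1.
Assume c(r) = 2·3^r − 3 for some r ≥ 0.
Then c(r+1) = 3c(r) + 6 = 3·(2·3^r − 3) + 6 = 6·3^r − 9 + 6 = 2·3^{r+1} − 3.
This completes the inductive step, so c(i) = 2·3^i − 3 for all i ≥ 0.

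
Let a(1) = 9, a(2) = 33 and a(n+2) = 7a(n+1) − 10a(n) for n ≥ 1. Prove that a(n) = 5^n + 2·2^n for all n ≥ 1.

Base cases: a(1) = 9 and 5^1 + 2·2^1 = 9; a(2) = 33 and 5^2 + 2·2^2 = 33.
Assume a(j) = 5^j + 2·2^j for all 1 ≤ j ≤ r, where r ≥ 2.
Then a(r+1) = 7a(r) − 10a(r−1) = 7·(5^r + 2·2^r) − 10·(5^{r−1} + 2·2^{r−1}) = (7·5 − 10)5^{r−1} + 2·(7·2 − 10)2^{r−1} = 25·5^{r−1} + 8·2^{r−1} = 5^{r+1} + 2·2^{r+1}.
So the formula holds for r+1, and by strong induction a(n) = 5^n + 2·2^n for all n ≥ 1.

a(n) = 5^n + 2·2^n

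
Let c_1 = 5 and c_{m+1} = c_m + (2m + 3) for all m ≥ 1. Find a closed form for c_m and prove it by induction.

Claim: c_m = m^2 + 2m + 2.

Base case: c_1 = 5, and 1^2 + 2·1 + 2 = 5.
Assume c_k = k^2 + 2k + 2.
Then c_{k+1} = c_k + (2k + 3) = (k^2 + 2k + 2) + (2k + 3) = k^2 + 4k + 5,
and (k+1)^2 + 2·(k+1) + 2 = k^2 + 4k + 5.
Hence c_m = m^2 + 2m + 2 for every m ≥ 1, by induction.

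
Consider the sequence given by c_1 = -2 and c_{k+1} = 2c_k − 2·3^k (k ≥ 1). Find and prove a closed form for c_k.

Claim: c_k = 2·2^k − 2·3^k.

Base case: c_1 = -2, and 2·2^1 − 2·3^1 = 4 − 6 = -2.
Assume c_m = 2·2^m − 2·3^m for some m ≥ 1.
Then c_{m+1} = 2c_m − 2·3^m = 2·(2·2^m − 2·3^m) − 2·3^m = 2·2^{m+1} − 4·3^m − 2·3^m = 2·2^{m+1} − 6·3^m = 2·2^{m+1} − 2·3^{m+1}.
So the formula holds for m+1, and by induction c_k = 2·2^k − 2·3^k for all k ≥ 1.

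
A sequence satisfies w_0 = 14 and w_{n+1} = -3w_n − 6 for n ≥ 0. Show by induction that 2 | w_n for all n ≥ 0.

Base case: w_0 = 14 = 2·7, so 2 | w_0.
Assume 2 | w_j, so w_j = 2t for some integer t.
Then w_{j+1} = -3w_j − 6 = -3·(2t) − 6 = 2(-3t − 3), so 2 | w_{j+1}.
Hence 2 | w_n for every n ≥ 0, by induction.

2 | w_n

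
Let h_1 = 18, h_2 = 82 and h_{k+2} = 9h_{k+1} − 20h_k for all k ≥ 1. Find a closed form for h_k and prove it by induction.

Claim: h_k = 2·4^k + 2·5^k.

Base cases: h_1 = 18 and 2·4^1 + 2·5^1 = 18; h_2 = 82 and 2·4^2 + 2·5^2 = 82.
Assume h_j = 2·4^j + 2·5^j for all 1 ≤ j ≤ m, where m ≥ 2.
Then h_{m+1} = 9h_m − 20h_{m−1} = 9·(2·4^m + 2·5^m) − 20·(2·4^{m−1} + 2·5^{m−1}) = 2·(9·4 − 20)4^{m−1} + 2·(9·5 − 20)5^{m−1} = 32·4^{m−1} + 50·5^{m−1} = 2·4^{m+1} + 2·5^{m+1}.
This completes the inductive step, so h_k = 2·4^k + 2·5^k for all k ≥ 1.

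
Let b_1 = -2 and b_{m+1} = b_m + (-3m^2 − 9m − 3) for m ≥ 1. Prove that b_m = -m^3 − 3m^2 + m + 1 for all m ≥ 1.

Base case: b_1 = -2, and -1^3 − 3·1^2 + 1 + 1 = -2.
Assume b_k = -k^3 − 3k^2 + k + 1.
Then b_{k+1} = b_k + (-3k^2 − 9k − 3) = (-k^3 − 3k^2 + k + 1) + (-3k^2 − 9k − 3) = -k^3 − 6k^2 − 8k − 2,
and -(k+1)^3 − 3·(k+1)^2 + (k+1) + 1 = -k^3 − 6k^2 − 8k − 2.
Hence b_m = -m^3 − 3m^2 + m + 1 for every m ≥ 1, by induction.

b_m = -m^3 − 3m^2 + m + 1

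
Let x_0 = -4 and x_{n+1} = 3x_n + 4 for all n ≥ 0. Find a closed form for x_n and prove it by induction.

Claim: x_n = -2·3^n − 2.

Base case: x_0 = -4, and -2·3^0 − 2 = -2 − 2 = -4.
Assume x_k = -2·3^k − 2 for some k ≥ 0.
Then x_{k+1} = 3x_k + 4 = 3·(-2·3^k − 2) + 4 = -6·3^k − 6 + 4 = -2·3^{k+1} − 2.
By induction, x_n = -2·3^n − 2 for all n ≥ 0.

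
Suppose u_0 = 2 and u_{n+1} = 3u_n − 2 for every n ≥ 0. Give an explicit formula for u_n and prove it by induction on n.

Claim: u_n = 3^n + 1.

Base case: u_0 = 2, and 3^0 + 1 = 1 + 1 = 2.
Assume u_j = 3^j + 1 for some j ≥ 0.
Then u_{j+1} = 3u_j − 2 = 3·(3^j + 1) − 2 = 3^{j+1} + 3 − 2 = 3^{j+1} + 1.
By induction, u_n = 3^n + 1 for all n ≥ 0.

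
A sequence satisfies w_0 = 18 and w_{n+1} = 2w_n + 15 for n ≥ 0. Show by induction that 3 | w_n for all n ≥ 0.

Base case: w_0 = 18 = 3·6, so 3 | w_0.
Assume 3 | w_k, so w_k = 3t for some integer t.
Then w_{k+1} = 2w_k + 15 = 2·(3t) + 15 = 3(2t + 5), so 3 | w_{k+1}.
This completes the inductive step, so 3 | w_n for all n ≥ 0.

3 | w_n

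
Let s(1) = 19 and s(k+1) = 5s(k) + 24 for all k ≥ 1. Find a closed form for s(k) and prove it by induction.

Claim: s(k) = 5^{k+1} − 6.

Base case: s(1) = 19, and 5^{1+1} − 6 = 25 − 6 = 19.
Assume s(m) = 5^{m+1} − 6 for some m ≥ 1.
Then s(m+1) = 5s(m) + 24 = 5·(5^{m+1} − 6) + 24 = 5^{m+2} − 30 + 24 = 5^{m+2} − 6.
So the formula holds for m+1, and by induction s(k) = 5^{k+1} − 6 for all k ≥ 1.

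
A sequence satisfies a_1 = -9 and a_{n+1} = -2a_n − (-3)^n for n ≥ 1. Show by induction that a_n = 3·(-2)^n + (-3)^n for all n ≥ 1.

Base case: a_1 = -9, and 3·(-2)^1 + (-3)^1 = -6 − 3 = -9.
Assume a_j = 3·(-2)^j + (-3)^j for some j ≥ 1.
Then a_{j+1} = -2a_j − (-3)^j = -2·(3·(-2)^j + (-3)^j) − (-3)^j = 3·(-2)^{j+1} − 2·(-3)^j − (-3)^j = 3·(-2)^{j+1} − 3·(-3)^j = 3·(-2)^{j+1} + (-3)^{j+1}.
By induction, a_n = 3·(-2)^n + (-3)^n for all n ≥ 1.

a_n = 3·(-2)^n + (-3)^n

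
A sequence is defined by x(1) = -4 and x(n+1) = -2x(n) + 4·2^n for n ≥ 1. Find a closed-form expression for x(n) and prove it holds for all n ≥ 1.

Claim: x(n) = 3·(-2)^n + 2^n.

Base case: x(1) = -4, and 3·(-2)^1 + 2^1 = -6 + 2 = -4.
Assume x(k) = 3·(-2)^k + 2^k for some k ≥ 1.
Then x(k+1) = -2x(k) + 4·2^k = -2·(3·(-2)^k + 2^k) + 4·2^k = 3·(-2)^{k+1} − 2·2^k + 4·2^k = 3·(-2)^{k+1} + 2·2^k = 3·(-2)^{k+1} + 2^{k+1}.
By induction, x(n) = 3·(-2)^n + 2^n for all n ≥ 1.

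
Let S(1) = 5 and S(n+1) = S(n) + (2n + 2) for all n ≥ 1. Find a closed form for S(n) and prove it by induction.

Claim: S(n) = n^2 + n + 3.

Base case: S(1) = 5, and 1^2 + 1 + 3 = 5.
Assume S(k) = k^2 + k + 3.
Then S(k+1) = S(k) + (2k + 2) = (k^2 + k + 3) + (2k + 2) = k^2 + 3k + 5,
and (k+1)^2 + (k+1) + 3 = k^2 + 3k + 5.
By induction, S(n) = n^2 + n + 3 for all n ≥ 1.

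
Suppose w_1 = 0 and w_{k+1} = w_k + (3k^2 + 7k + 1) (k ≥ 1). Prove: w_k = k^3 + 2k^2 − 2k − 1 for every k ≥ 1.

Base case: w_1 = 0, and 1^3 + 2·1^2 − 2·1 − 1 = 0.
Assume w_j = j^3 + 2j^2 − 2j − 1.
Then w_{j+1} = w_j + (3j^2 + 7j + 1) = (j^3 + 2j^2 − 2j − 1) + (3j^2 + 7j + 1) = j^3 + 5j^2 + 5j,
and (j+1)^3 + 2·(j+1)^2 − 2·(j+1) − 1 = j^3 + 5j^2 + 5j.
Hence w_k = k^3 + 2k^2 − 2k − 1 for every k ≥ 1, by induction.

w_k = k^3 + 2k^2 − 2k − 1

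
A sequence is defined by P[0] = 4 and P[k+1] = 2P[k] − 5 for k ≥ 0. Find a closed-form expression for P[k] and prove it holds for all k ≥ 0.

Claim: P[k] = -2^k + 5.

Base case: P[0] = 4, and -2^0 + 5 = -1 + 5 = 4.
Assume P[r] = -2^r + 5 for some r ≥ 0.
Then P[r+1] = 2P[r] − 5 = 2·(-2^r + 5) − 5 = -2^{r+1} + 10 − 5 = -2^{r+1} + 5.
Hence P[k] = -2^k + 5 for every k ≥ 0, by induction.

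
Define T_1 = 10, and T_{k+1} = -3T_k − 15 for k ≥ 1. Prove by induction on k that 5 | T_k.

Base case: T_1 = 10 = 5·2, so 5 | T_1.
Assume 5 | T_j, so T_j = 5t for some integer t.
Then T_{j+1} = -3T_j − 15 = -3·(5t) − 15 = 5(-3t − 3), so 5 | T_{j+1}.
Hence 5 | T_k for every k ≥ 1, by induction.

5 | T_k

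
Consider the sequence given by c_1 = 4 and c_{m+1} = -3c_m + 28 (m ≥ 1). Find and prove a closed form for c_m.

Claim: c_m = (-3)^m + 7.

Base case: c_1 = 4, and (-3)^1 + 7 = -3 + 7 = 4.
Assume c_j = (-3)^j + 7 for some j ≥ 1.
Then c_{j+1} = -3c_j + 28 = -3·((-3)^j + 7) + 28 = -3·(-3)^j − 21 + 28 = (-3)^{j+1} + 7.
By induction, c_m = (-3)^m + 7 for all m ≥ 1.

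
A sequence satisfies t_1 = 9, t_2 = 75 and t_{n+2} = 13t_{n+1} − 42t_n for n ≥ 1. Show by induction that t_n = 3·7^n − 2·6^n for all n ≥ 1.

Base cases: t_1 = 9 and 3·7^1 − 2·6^1 = 9; t_2 = 75 and 3·7^2 − 2·6^2 = 75.
Assume t_j = 3·7^j − 2·6^j for all 1 ≤ j ≤ r, where r ≥ 2.
Then t_{r+1} = 13t_r − 42t_{r−1} = 13·(3·7^r − 2·6^r) − 42·(3·7^{r−1} − 2·6^{r−1}) = 3·(13·7 − 42)7^{r−1} − 2·(13·6 − 42)6^{r−1} = 147·7^{r−1} − 72·6^{r−1} = 3·7^{r+1} − 2·6^{r+1}.
By strong induction, t_n = 3·7^n − 2·6^n for all n ≥ 1.

t_n = 3·7^n − 2·6^n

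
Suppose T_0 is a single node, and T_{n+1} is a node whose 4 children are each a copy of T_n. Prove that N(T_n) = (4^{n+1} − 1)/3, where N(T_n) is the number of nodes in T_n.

Base case: N(T_0) = 1, and (4^{0+1} − 1)/3 = 1.
Assume N(T_k) = (4^{k+1} − 1)/3.
Then N(T_{k+1}) = 1 + 4N(T_k) = 1 + 4·(4^{k+1} − 1)/3 = 1 + (4^{k+2} − 4)/3 = (3 + 4^{k+2} − 4)/3 = (4^{k+2} − 1)/3.
So the formula holds for k+1, and by induction N(T_n) = (4^{n+1} − 1)/3 for all n ≥ 0.

N(T_n) = (4^{n+1} − 1)/3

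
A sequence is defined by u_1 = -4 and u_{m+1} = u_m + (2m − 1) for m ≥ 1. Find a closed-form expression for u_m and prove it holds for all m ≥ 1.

Claim: u_m = m^2 − 2m − 3.

Base case: u_1 = -4, and 1^2 − 2·1 − 3 = -4.
Assume u_r = r^2 − 2r − 3.
Then u_{r+1} = u_r + (2r − 1) = (r^2 − 2r − 3) + (2r − 1) = r^2 − 4,
and (r+1)^2 − 2·(r+1) − 3 = r^2 − 4.
Hence u_m = m^2 − 2m − 3 for every m ≥ 1, by induction.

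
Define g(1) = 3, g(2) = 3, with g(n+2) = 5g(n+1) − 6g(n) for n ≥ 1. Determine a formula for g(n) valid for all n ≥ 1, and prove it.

Claim: g(n) = 3·2^n − 3^n.

Base cases: g(1) = 3 and 3·2^1 − 3^1 = 3; g(2) = 3 and 3·2^2 − 3^2 = 3.
Assume g(i) = 3·2^i − 3^i for all 1 ≤ i ≤ j, where j ≥ 2.
Then g(j+1) = 5g(j) − 6g(j−1) = 5·(3·2^j − 3^j) − 6·(3·2^{j−1} − 3^{j−1}) = 3·(5·2 − 6)2^{j−1} − (5·3 − 6)3^{j−1} = 12·2^{j−1} − 9·3^{j−1} = 3·2^{j+1} − 3^{j+1}.
Hence g(n) = 3·2^n − 3^n for every n ≥ 1, by strong induction.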